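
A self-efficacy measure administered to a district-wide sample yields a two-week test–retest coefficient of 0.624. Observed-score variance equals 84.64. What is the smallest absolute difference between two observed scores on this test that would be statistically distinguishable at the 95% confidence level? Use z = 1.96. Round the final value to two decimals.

15.64

SD = √84.64 = 9.200
SEM = 9.200·√(1 − 0.624) ≈ 5.641
SE_diff = √2 · SEM ≈ 7.978
Smallest detectable difference = 1.96·7.978 ≈ 15.637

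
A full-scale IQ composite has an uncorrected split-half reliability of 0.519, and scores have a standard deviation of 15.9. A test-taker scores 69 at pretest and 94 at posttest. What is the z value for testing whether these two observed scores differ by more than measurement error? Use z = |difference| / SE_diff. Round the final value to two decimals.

1.98

r_full = 2·0.519 / (1 + 0.519) ≃ 0.68334
SEM = 15.90000 * √(1 − 0.68334) = 15.90000 * √0.31666 ≃ 15.90000 * 0.56272 ≃ 8.94727
SE_diff = √2 * SEM ≃ 12.65336
z = 25 / 12.65336 ≃ 1.97576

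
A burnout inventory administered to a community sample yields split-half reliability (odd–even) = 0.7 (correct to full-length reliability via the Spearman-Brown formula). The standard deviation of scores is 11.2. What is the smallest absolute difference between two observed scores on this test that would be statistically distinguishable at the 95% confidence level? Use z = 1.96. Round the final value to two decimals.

13.04

Spearman-Brown: r = 2(0.7) / (1 + 0.7) = 1.400 / 1.700 ≈ 0.824
SEM = 11.200×√(1 − 0.824) ≈ 4.705
SE_diff = SEM × √2 ≈ 4.705 × 1.414 ≈ 6.654
Smallest detectable difference = 1.96×6.654 ≈ 13.041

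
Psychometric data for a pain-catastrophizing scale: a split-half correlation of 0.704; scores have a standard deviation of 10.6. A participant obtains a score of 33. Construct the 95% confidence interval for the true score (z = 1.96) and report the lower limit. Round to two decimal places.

r_full = 2·0.704 / (1 + 0.704) ≈ 0.82629
The standard error of measurement is 10.60000·√(1 − 0.82629) ≈ 10.60000·0.41678 ≈ 4.41791.
Margin = 1.96 · 4.41791 ≈ 8.65910
Lower bound: 33 − 8.65910 = 24.34090

24.34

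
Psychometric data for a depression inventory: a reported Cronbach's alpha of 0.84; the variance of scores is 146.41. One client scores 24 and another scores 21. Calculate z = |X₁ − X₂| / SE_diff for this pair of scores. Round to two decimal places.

SD = √146.41 ≈ 12.10000
SEM = 12.10000 * √(1 − 0.84000) = 12.10000 * √0.16000 ≈ 12.10000 * 0.40000 ≈ 4.84000
Standard error of the difference = 4.84000·√2 ≈ 6.84479
z = 3 / 6.84479 ≈ 0.43829

0.44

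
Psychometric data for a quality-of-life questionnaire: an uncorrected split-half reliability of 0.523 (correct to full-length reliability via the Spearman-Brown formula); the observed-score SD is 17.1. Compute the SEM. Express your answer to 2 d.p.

9.57

Spearman-Brown: r = 2(0.523) / (1 + 0.523) = 1.04600 / 1.52300 ≈ 0.68680
SEM = 17.10000 · √(1 − 0.68680) = 17.10000 · √0.31320 ≈ 17.10000 · 0.55964 ≈ 9.56985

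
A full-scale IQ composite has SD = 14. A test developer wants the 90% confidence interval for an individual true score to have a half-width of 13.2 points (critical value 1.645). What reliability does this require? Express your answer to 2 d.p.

SEM needed = half-width / z = 13.2/1.645 ≃ 8.02432
r = 1 − (8.02432/14)² ≃ 1 − 0.32852 ≃ 0.67148

0.67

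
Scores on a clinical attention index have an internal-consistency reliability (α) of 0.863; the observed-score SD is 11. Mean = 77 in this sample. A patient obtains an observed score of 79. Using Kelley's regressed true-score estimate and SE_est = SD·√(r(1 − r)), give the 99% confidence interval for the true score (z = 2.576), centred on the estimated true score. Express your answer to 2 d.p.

Estimated true score = 0.863·79 + (1 − 0.863)·77 ≈ 78.726
SE_est = 11.000·√(0.863·0.137) ≈ 3.782
CI = 78.726 ± 2.576 · 3.782 → [68.983, 88.469]

[68.98, 88.47]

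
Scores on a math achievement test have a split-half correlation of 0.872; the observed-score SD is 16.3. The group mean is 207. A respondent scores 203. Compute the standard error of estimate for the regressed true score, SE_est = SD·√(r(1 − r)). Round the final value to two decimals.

r_full = 2·0.872 / (1 + 0.872) ≈ 0.9316
SE_est = SD · √(r(1 − r)) = 16.3000 · √0.0637 ≈ 16.3000 · 0.2524 ≈ 4.1140

4.11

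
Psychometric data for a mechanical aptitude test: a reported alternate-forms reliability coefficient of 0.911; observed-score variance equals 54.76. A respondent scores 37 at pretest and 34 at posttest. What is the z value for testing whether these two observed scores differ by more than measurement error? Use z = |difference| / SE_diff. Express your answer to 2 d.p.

SD = √54.76 ≃ 7.400
SEM = 7.400·√(1 − 0.911) ≃ 2.208
SE_diff = SEM · √2 ≃ 2.208 · 1.414 ≃ 3.122
z = |37 − 34| / 3.122 = 3 / 3.122 ≃ 0.961

0.96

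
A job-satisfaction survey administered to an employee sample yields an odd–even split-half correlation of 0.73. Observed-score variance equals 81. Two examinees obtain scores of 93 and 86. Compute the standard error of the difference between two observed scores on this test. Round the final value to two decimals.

5.03

σ = 81^(1/2) = 9.000
r_full = 2·0.73 / (1 + 0.73) ≃ 0.844
SEM = 9.000 × √(1 − 0.844) = 9.000 × √0.156 ≃ 9.000 × 0.395 ≃ 3.556
SE_diff = √2 × SEM ≃ 5.028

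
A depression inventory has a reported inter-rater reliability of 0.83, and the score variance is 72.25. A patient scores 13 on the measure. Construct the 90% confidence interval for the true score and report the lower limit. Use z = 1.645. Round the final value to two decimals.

SD = √72.25 ≈ 8.5000
SEM = 8.5000 × √(1 − 0.8300) = 8.5000 × √0.1700 ≈ 8.5000 × 0.4123 ≈ 3.5046
1.645 × SEM ≈ 5.7651
Lower limit = 13 − 5.7651 ≈ 7.2349

7.23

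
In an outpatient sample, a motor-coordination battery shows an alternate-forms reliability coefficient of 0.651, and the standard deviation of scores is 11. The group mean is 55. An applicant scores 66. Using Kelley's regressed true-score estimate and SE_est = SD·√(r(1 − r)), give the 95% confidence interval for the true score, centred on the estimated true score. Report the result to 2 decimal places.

[51.88, 72.44]

T̂ = r·X + (1 − r)·M = 0.6510*66 + 0.3490*55 = 42.9660 + 19.1950 ≈ 62.1610
SE_est = SD * √(r(1 − r)) = 11.0000 * √0.2272 ≈ 11.0000 * 0.4767 ≈ 5.2432
CI = 62.1610 ± 1.96 * 5.2432 → [51.8843, 72.4377]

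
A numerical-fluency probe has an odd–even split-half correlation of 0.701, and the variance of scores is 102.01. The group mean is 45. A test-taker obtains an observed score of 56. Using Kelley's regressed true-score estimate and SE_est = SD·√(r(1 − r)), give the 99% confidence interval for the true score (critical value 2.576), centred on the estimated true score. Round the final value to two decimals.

SD = √102.01 = 10.1000
Full-length reliability (Spearman-Brown) = 2(0.701)/(1+0.701) ≃ 0.8242
T̂ = 0.8242(56) + 0.1758(45) ≃ 54.0664
SE_est = 10.1000·√[r(1 − r)] ≃ 3.8444
99% CI: 54.0664 ± 9.9031 ≃ (44.1633, 63.9696)

[44.16, 63.97]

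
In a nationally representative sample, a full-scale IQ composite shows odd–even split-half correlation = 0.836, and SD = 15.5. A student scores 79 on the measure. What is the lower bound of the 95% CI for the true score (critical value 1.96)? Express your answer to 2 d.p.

69.92

Spearman-Brown: r = 2(0.836) / (1 + 0.836) = 1.672 / 1.836 ≈ 0.911
The standard error of measurement is 15.500*√(1 − 0.911) ≈ 15.500*0.299 ≈ 4.633.
Half-width = 1.96*4.633 ≈ 9.080
Lower bound: 79 − 9.080 = 69.920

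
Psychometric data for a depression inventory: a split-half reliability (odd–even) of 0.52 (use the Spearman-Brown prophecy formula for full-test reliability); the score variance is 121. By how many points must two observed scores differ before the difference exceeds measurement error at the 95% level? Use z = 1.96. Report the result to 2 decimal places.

17.13

SD = √121 = 11.0000
Spearman-Brown: r = 2(0.52) / (1 + 0.52) = 1.0400 / 1.5200 ≈ 0.6842
SEM = 11.0000×√(1 − 0.6842) ≈ 6.1815
SE_diff = √2 × SEM ≈ 8.7419
Minimum reliable difference = 1.96 × SE_diff ≈ 1.96 × 8.7419 ≈ 17.1342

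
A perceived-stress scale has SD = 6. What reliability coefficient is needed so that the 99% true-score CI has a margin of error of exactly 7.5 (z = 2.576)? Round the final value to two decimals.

0.76

Required SEM = 7.5 / 2.576 ≈ 2.9115
Required reliability = 1 − (SEM/SD)² = 1 − 0.2355 ≈ 0.7645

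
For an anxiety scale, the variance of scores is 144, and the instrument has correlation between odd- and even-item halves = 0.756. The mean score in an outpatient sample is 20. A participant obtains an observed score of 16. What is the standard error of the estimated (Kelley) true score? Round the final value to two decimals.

4.15

σ = 144^(1/2) = 12.000
r_full = 2·0.756 / (1 + 0.756) ≈ 0.861
SE_est = 12.000*√(0.861*0.139) ≈ 4.151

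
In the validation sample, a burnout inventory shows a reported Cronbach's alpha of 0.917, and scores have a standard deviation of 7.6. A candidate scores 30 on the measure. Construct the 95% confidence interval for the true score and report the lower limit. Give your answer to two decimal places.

SEM = 7.600 × √(1 − 0.917) = 7.600 × √0.083 ≈ 7.600 × 0.288 ≈ 2.190
Half-width = 1.96×2.190 ≈ 4.291
Lower bound: 30 − 4.291 = 25.709

25.71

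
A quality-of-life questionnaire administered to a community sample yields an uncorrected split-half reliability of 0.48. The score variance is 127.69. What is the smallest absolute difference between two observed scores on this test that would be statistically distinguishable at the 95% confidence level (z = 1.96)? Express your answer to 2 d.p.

18.57

SD = √127.69 ≈ 11.30000
Full-length reliability (Spearman-Brown) = 2(0.48)/(1+0.48) ≈ 0.64865
SEM = 11.30000 * √(1 − 0.64865) = 11.30000 * √0.35135 ≈ 11.30000 * 0.59275 ≈ 6.69806
SE_diff = SEM * √2 ≈ 6.69806 * 1.41421 ≈ 9.47249
Smallest detectable difference = 1.96*9.47249 ≈ 18.56608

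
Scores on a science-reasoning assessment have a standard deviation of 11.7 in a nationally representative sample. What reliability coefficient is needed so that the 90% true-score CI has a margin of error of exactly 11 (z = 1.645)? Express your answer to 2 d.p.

0.67

SEM needed = half-width / z = 11/1.645 ≈ 6.687
r = 1 − (SEM / SD)² = 1 − (6.687 / 11.7)² ≈ 1 − 0.327 ≈ 0.673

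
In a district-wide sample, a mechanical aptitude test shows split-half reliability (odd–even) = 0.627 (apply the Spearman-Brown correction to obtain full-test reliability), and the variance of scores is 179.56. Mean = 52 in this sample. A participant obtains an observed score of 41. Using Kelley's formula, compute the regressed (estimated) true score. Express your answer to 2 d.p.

r_full = 2·0.627 / (1 + 0.627) ≈ 0.77074
T̂ = 0.77074(41) + 0.22926(52) ≈ 43.52182

43.52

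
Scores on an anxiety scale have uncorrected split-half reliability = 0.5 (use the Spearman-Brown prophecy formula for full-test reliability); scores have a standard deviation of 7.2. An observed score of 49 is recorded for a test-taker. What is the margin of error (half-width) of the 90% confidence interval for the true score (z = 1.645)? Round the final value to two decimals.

6.84

Spearman-Brown: r = 2(0.5) / (1 + 0.5) = 1.000 / 1.500 ≈ 0.667
SEM = 7.200·√(1 − 0.667) ≈ 4.157
Margin = 1.645 · 4.157 ≈ 6.838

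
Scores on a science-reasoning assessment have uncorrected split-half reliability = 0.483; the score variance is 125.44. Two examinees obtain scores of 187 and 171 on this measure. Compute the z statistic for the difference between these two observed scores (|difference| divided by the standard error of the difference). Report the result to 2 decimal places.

1.71

SD = √125.44 ≈ 11.20000
Full-length reliability (Spearman-Brown) = 2(0.483)/(1+0.483) ≈ 0.65138
The standard error of measurement is 11.20000*√(1 − 0.65138) ≈ 11.20000*0.59044 ≈ 6.61291.
SE_diff = √2 * SEM ≈ 9.35207
z = 16 / 9.35207 ≈ 1.71085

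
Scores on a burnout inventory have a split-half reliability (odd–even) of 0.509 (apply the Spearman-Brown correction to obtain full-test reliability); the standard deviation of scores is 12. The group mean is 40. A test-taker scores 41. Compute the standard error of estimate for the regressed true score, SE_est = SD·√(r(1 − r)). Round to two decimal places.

Full-length reliability (Spearman-Brown) = 2(0.509)/(1+0.509) ≈ 0.675
SE_est = 12.000·√(0.675·0.325) ≈ 5.622

5.62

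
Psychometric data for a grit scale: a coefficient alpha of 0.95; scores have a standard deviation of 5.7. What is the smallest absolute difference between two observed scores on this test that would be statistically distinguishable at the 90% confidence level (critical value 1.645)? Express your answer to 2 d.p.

2.97

The standard error of measurement is 5.70000·√(1 − 0.95000) ≈ 5.70000·0.22361 ≈ 1.27456.
SE_diff = SEM · √2 ≈ 1.27456 · 1.41421 ≈ 1.80250
Smallest detectable difference = 1.645·1.80250 ≈ 2.96511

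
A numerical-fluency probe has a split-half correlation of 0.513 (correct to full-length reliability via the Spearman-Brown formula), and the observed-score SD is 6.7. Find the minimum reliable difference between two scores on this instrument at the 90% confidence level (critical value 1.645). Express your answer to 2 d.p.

8.84

Full-length reliability (Spearman-Brown) = 2(0.513)/(1+0.513) ≃ 0.6781
SEM = 6.7000*√(1 − 0.6781) ≃ 3.8012
Standard error of the difference = 3.8012·√2 ≃ 5.3757
Minimum reliable difference = 1.645 * SE_diff ≃ 1.645 * 5.3757 ≃ 8.8430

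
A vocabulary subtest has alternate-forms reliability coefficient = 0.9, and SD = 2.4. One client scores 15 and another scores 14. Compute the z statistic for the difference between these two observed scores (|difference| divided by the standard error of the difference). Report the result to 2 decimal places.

0.93

SEM = 2.4000 * √(1 − 0.9000) = 2.4000 * √0.1000 ≈ 2.4000 * 0.3162 ≈ 0.7589
SE_diff = √2 * SEM ≈ 1.0733
z = 1 / 1.0733 ≈ 0.9317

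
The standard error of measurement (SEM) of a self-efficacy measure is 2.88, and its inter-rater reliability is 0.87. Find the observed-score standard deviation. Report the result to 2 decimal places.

7.99

SD = SEM / √(1 − r) = 2.88 / √0.130 ≈ 2.88 / 0.361 ≈ 7.988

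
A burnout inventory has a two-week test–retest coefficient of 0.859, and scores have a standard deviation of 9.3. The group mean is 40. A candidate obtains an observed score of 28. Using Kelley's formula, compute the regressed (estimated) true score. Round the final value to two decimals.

29.69

T̂ = r·X + (1 − r)·M = 0.8590·28 + 0.1410·40 = 24.0520 + 5.6400 ≈ 29.6920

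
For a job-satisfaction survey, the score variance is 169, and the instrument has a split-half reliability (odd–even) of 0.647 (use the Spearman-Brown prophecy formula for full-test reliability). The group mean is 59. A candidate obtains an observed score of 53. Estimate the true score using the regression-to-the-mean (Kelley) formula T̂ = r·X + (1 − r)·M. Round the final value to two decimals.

Full-length reliability (Spearman-Brown) = 2(0.647)/(1+0.647) ≈ 0.786
Estimated true score = 0.786*53 + (1 − 0.786)*59 ≈ 54.286

54.29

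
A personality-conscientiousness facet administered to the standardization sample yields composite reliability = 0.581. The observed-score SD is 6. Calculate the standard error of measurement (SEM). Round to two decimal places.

The standard error of measurement is 6.000*√(1 − 0.581) ≃ 6.000*0.647 ≃ 3.884.

3.88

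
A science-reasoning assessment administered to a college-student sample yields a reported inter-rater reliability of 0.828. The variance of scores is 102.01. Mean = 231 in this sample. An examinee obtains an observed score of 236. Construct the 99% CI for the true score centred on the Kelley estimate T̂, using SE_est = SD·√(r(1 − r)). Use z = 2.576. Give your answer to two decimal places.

[225.32, 244.96]

SD = √102.01 = 10.100
T̂ = 0.828(236) + 0.172(231) ≈ 235.140
SE_est = 10.100*√(0.828*0.172) ≈ 3.812
99% CI: 235.140 ± 9.819 ≈ (225.321, 244.959)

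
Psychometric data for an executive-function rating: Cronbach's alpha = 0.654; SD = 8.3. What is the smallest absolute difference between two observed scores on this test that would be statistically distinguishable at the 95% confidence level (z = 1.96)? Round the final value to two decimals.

The standard error of measurement is 8.300·√(1 − 0.654) ≈ 8.300·0.588 ≈ 4.882.
Standard error of the difference = 4.882·√2 ≈ 6.904
Smallest detectable difference = 1.96·6.904 ≈ 13.533

13.53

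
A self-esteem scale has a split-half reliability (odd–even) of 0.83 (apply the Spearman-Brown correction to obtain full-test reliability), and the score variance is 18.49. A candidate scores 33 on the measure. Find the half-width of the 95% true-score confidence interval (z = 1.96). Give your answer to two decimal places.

σ = 18.49^(1/2) = 4.3000
Spearman-Brown: r = 2(0.83) / (1 + 0.83) = 1.6600 / 1.8300 ≃ 0.9071
SEM = 4.3000 × √(1 − 0.9071) = 4.3000 × √0.0929 ≃ 4.3000 × 0.3048 ≃ 1.3106
Margin = 1.96 × 1.3106 ≃ 2.5688

2.57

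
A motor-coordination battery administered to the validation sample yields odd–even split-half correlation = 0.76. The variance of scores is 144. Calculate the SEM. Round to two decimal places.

4.43

SD = √144 ≈ 12.0000
Spearman-Brown: r = 2(0.76) / (1 + 0.76) = 1.5200 / 1.7600 ≈ 0.8636
SEM = 12.0000 * √(1 − 0.8636) = 12.0000 * √0.1364 ≈ 12.0000 * 0.3693 ≈ 4.4313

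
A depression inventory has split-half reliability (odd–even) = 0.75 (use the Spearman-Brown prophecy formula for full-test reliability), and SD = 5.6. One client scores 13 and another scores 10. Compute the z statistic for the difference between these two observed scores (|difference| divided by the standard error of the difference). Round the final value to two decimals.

1.00

r_full = 2·0.75 / (1 + 0.75) ≈ 0.857
SEM = 5.600·√(1 − 0.857) ≈ 2.117
SE_diff = SEM · √2 ≈ 2.117 · 1.414 ≈ 2.993
z = 3 / 2.993 ≈ 1.002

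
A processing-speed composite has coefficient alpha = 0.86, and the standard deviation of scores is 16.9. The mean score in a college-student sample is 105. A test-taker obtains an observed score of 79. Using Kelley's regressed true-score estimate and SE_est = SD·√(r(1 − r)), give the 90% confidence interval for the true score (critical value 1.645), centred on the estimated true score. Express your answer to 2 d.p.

[72.99, 92.29]

T̂ = 0.860(79) + 0.140(105) ≈ 82.640
SE_est = SD · √(r(1 − r)) = 16.900 · √0.120 ≈ 16.900 · 0.347 ≈ 5.864
CI = 82.640 ± 1.645 · 5.864 → [72.994, 92.286]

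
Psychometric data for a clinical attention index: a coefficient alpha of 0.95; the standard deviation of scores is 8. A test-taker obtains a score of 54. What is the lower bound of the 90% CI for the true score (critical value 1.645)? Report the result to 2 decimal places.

SEM = 8.0000×√(1 − 0.9500) ≃ 1.7889
1.645 × SEM ≃ 2.9427
Lower bound: 54 − 2.9427 = 51.0573

51.06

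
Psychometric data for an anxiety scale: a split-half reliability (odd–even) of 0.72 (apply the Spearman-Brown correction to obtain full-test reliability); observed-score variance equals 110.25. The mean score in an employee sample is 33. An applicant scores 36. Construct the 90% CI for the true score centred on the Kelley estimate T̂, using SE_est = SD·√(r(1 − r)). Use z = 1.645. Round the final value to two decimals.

SD = √110.25 ≃ 10.5000
Spearman-Brown: r = 2(0.72) / (1 + 0.72) = 1.4400 / 1.7200 ≃ 0.8372
Estimated true score = 0.8372×36 + (1 − 0.8372)×33 ≃ 35.5116
SE_est = SD × √(r(1 − r)) = 10.5000 × √0.1363 ≃ 10.5000 × 0.3692 ≃ 3.8763
90% CI: 35.5116 ± 6.3766 ≃ (29.1351, 41.8882)

[29.14, 41.89]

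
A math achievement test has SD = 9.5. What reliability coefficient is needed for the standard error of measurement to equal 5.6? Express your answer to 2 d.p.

0.65

r = 1 − (5.6000/9.5)² ≈ 1 − 0.3475 ≈ 0.6525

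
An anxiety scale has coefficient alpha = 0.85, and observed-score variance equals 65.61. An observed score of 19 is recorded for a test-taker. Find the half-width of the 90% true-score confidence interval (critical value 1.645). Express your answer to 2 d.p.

σ = 65.61^(1/2) = 8.100
The standard error of measurement is 8.100×√(1 − 0.850) ≃ 8.100×0.387 ≃ 3.137.
1.645 × SEM ≃ 5.161

5.16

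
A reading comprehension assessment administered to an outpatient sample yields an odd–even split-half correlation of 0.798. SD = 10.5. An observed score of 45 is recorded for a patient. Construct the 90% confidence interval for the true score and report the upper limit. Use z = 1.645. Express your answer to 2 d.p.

r_full = 2·0.798 / (1 + 0.798) ≈ 0.888
SEM = 10.500 × √(1 − 0.888) = 10.500 × √0.112 ≈ 10.500 × 0.335 ≈ 3.519
1.645 × SEM ≈ 5.789
Upper limit = 45 + 5.789 ≈ 50.789

50.79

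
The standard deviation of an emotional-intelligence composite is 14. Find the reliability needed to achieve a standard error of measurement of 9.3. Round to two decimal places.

0.56

Required reliability = 1 − (SEM/SD)² = 1 − 0.441 ≈ 0.559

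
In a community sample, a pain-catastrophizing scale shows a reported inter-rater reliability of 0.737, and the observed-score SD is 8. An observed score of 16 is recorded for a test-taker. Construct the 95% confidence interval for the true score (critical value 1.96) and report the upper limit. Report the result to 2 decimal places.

The standard error of measurement is 8.000×√(1 − 0.737) ≈ 8.000×0.513 ≈ 4.103.
Half-width = 1.96×4.103 ≈ 8.041
Upper limit = 16 + 8.041 ≈ 24.041

24.04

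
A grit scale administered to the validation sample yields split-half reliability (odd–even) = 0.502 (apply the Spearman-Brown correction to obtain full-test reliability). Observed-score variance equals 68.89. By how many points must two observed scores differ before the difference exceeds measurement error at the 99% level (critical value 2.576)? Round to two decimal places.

17.41

σ = 68.89^(1/2) = 8.300
Spearman-Brown: r = 2(0.502) / (1 + 0.502) = 1.004 / 1.502 ≈ 0.668
The standard error of measurement is 8.300·√(1 − 0.668) ≈ 8.300·0.576 ≈ 4.779.
SE_diff = SEM · √2 ≈ 4.779 · 1.414 ≈ 6.759
Smallest detectable difference = 2.576·6.759 ≈ 17.411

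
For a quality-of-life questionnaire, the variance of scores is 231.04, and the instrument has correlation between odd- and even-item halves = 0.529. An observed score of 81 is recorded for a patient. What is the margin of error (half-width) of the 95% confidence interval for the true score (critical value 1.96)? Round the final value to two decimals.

σ = 231.04^(1/2) = 15.20000
Spearman-Brown: r = 2(0.529) / (1 + 0.529) = 1.05800 / 1.52900 ≈ 0.69196
The standard error of measurement is 15.20000·√(1 − 0.69196) ≈ 15.20000·0.55502 ≈ 8.43627.
Half-width = 1.96·8.43627 ≈ 16.53508

16.54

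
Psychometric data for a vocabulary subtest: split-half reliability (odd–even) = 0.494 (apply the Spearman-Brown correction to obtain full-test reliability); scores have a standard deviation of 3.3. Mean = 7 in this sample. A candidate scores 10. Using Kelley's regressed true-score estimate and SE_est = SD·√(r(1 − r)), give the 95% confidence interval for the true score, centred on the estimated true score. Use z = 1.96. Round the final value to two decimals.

Spearman-Brown: r = 2(0.494) / (1 + 0.494) = 0.988 / 1.494 ≈ 0.661
T̂ = r·X + (1 − r)·M = 0.661·10 + 0.339·7 ≈ 6.613 + 2.371 ≈ 8.984
SE_est = SD · √(r(1 − r)) = 3.300 · √0.224 ≈ 3.300 · 0.473 ≈ 1.562
95% CI: 8.984 ± 3.061 ≈ (5.923, 12.045)

[5.92, 12.05]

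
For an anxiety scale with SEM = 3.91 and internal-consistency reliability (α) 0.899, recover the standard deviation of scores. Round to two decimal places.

SD = SEM / √(1 − r) = 3.91 / √0.1010 ≃ 3.91 / 0.3178 ≃ 12.3031

12.30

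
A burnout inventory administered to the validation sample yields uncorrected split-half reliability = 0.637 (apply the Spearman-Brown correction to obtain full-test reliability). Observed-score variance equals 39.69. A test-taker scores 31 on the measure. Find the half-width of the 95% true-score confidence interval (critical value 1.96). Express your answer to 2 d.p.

SD = √39.69 ≈ 6.3000
Full-length reliability (Spearman-Brown) = 2(0.637)/(1+0.637) ≈ 0.7783
SEM = 6.3000 · √(1 − 0.7783) = 6.3000 · √0.2217 ≈ 6.3000 · 0.4709 ≈ 2.9667
Margin = 1.96 · 2.9667 ≈ 5.8147

5.81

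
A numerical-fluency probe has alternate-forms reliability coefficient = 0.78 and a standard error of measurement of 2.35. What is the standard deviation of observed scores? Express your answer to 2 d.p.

5.01

SD = 2.35 / √(1 − 0.78) ≈ 5.0102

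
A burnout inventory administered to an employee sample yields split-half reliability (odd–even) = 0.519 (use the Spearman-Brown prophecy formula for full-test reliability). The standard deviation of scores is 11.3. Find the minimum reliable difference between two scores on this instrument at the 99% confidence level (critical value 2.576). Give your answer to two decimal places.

23.17

r_full = 2·0.519 / (1 + 0.519) ≈ 0.6833
SEM = 11.3000×√(1 − 0.6833) ≈ 6.3588
SE_diff = √2 × SEM ≈ 8.9926
Minimum reliable difference = 2.576 × SE_diff ≈ 2.576 × 8.9926 ≈ 23.1650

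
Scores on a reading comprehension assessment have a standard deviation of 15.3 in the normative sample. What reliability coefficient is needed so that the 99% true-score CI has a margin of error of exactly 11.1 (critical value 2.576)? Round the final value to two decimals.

SEM needed = half-width / z = 11.1/2.576 ≈ 4.3090
r = 1 − (SEM / SD)² = 1 − (4.3090 / 15.3)² ≈ 1 − 0.0793 ≈ 0.9207

0.92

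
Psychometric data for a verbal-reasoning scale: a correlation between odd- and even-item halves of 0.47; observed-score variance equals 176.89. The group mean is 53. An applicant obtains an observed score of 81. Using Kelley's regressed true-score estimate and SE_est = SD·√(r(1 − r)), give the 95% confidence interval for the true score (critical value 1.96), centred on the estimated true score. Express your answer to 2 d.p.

σ = 176.89^(1/2) = 13.300
Spearman-Brown: r = 2(0.47) / (1 + 0.47) = 0.940 / 1.470 ≈ 0.639
T̂ = 0.639(81) + 0.361(53) ≈ 70.905
SE_est = SD * √(r(1 − r)) = 13.300 * √0.231 ≈ 13.300 * 0.480 ≈ 6.386
95% CI: 70.905 ± 12.517 ≈ (58.388, 83.422)

[58.39, 83.42]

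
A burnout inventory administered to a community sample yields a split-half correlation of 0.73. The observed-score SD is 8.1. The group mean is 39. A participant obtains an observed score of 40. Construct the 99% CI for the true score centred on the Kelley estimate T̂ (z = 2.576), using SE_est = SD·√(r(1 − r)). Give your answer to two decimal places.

Full-length reliability (Spearman-Brown) = 2(0.73)/(1+0.73) ≈ 0.8439
Estimated true score = 0.8439×40 + (1 − 0.8439)×39 ≈ 39.8439
SE_est = SD × √(r(1 − r)) = 8.1000 × √0.1317 ≈ 8.1000 × 0.3629 ≈ 2.9397
CI = 39.8439 ± 2.576 × 2.9397 → [32.2714, 47.4165]

[32.27, 47.42]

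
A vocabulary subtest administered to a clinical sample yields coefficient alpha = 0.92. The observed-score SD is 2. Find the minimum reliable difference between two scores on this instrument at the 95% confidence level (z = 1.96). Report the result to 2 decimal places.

SEM = 2.000*√(1 − 0.920) ≈ 0.566
Standard error of the difference = 0.566·√2 ≈ 0.800
Minimum reliable difference = 1.96 * SE_diff ≈ 1.96 * 0.800 ≈ 1.568

1.57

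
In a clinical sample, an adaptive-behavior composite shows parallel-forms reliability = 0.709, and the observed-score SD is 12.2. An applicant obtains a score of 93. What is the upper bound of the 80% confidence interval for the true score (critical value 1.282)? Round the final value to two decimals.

101.44

The standard error of measurement is 12.200×√(1 − 0.709) ≈ 12.200×0.539 ≈ 6.581.
Margin = 1.282 × 6.581 ≈ 8.437
Upper bound: 93 + 8.437 = 101.437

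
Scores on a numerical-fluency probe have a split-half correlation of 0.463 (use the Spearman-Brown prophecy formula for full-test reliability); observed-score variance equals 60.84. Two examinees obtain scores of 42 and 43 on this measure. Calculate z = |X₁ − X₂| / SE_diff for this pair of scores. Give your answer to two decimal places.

SD = √60.84 = 7.8000
Spearman-Brown: r = 2(0.463) / (1 + 0.463) = 0.9260 / 1.4630 ≈ 0.6329
SEM = 7.8000 · √(1 − 0.6329) = 7.8000 · √0.3671 ≈ 7.8000 · 0.6058 ≈ 4.7256
SE_diff = SEM · √2 ≈ 4.7256 · 1.4142 ≈ 6.6830
z = |42 − 43| / 6.6830 = 1 / 6.6830 ≈ 0.1496

0.15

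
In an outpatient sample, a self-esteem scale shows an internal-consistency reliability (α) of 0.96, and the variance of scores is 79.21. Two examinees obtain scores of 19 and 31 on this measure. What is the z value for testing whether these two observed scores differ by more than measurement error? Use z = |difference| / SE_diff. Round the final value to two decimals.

SD = √79.21 = 8.90000
SEM = 8.90000×√(1 − 0.96000) ≈ 1.78000
Standard error of the difference = 1.78000·√2 ≈ 2.51730
z = |19 − 31| / 2.51730 = 12 / 2.51730 ≈ 4.76701

4.77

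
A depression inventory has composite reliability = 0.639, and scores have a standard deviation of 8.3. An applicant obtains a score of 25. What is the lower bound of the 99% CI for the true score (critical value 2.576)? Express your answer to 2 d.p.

SEM = 8.3000 · √(1 − 0.6390) = 8.3000 · √0.3610 ≃ 8.3000 · 0.6008 ≃ 4.9869
Margin = 2.576 · 4.9869 ≃ 12.8463
Lower limit = 25 − 12.8463 ≃ 12.1537

12.15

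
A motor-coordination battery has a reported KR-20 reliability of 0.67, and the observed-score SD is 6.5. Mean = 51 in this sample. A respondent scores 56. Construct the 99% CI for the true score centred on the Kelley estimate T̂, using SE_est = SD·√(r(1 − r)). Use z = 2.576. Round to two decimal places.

[46.48, 62.22]

Estimated true score = 0.670*56 + (1 − 0.670)*51 ≈ 54.350
SE_est = SD * √(r(1 − r)) = 6.500 * √0.221 ≈ 6.500 * 0.470 ≈ 3.056
CI = 54.350 ± 2.576 * 3.056 → [46.477, 62.223]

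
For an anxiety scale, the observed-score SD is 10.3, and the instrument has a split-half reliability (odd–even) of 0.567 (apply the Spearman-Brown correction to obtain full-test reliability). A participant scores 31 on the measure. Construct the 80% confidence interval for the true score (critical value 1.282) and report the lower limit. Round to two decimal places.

r_full = 2·0.567 / (1 + 0.567) ≈ 0.72368
SEM = 10.30000*√(1 − 0.72368) ≈ 5.41435
1.282 * SEM ≈ 6.94120
Lower limit = 31 − 6.94120 ≈ 24.05880

24.06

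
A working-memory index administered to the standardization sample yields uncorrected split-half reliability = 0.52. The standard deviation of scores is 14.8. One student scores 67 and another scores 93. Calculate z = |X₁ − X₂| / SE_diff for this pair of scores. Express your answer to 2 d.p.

r_full = 2·0.52 / (1 + 0.52) ≈ 0.6842
SEM = 14.8000 · √(1 − 0.6842) = 14.8000 · √0.3158 ≈ 14.8000 · 0.5620 ≈ 8.3169
SE_diff = √2 · SEM ≈ 11.7618
z = |67 − 93| / 11.7618 = 26 / 11.7618 ≈ 2.2105

2.21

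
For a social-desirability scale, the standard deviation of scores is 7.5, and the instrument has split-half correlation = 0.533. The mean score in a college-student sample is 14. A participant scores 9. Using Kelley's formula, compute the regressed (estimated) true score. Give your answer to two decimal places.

Spearman-Brown: r = 2(0.533) / (1 + 0.533) = 1.06600 / 1.53300 ≈ 0.69537
T̂ = 0.69537(9) + 0.30463(14) ≈ 10.52316

10.52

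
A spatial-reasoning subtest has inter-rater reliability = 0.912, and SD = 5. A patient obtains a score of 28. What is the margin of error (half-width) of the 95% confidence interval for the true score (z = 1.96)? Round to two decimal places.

SEM = 5.000 · √(1 − 0.912) = 5.000 · √0.088 ≃ 5.000 · 0.297 ≃ 1.483
1.96 · SEM ≃ 2.907

2.91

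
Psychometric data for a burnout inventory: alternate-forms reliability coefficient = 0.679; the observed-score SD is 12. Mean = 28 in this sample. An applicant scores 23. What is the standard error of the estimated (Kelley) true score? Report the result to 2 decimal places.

SE_est = SD · √(r(1 − r)) = 12.0000 · √0.2180 ≈ 12.0000 · 0.4669 ≈ 5.6023

5.60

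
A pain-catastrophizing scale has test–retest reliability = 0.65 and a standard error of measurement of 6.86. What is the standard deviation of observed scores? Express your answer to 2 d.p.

SD = 6.86 / √(1 − 0.65) ≈ 11.596

11.60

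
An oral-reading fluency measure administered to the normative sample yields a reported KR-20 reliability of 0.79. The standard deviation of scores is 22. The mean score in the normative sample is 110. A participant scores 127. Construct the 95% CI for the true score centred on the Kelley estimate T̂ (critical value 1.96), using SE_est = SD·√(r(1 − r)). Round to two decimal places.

[105.87, 140.99]

T̂ = 0.7900(127) + 0.2100(110) ≃ 123.4300
SE_est = 22.0000×√(0.7900×0.2100) ≃ 8.9608
CI = 123.4300 ± 1.96 × 8.9608 → [105.8669, 140.9931]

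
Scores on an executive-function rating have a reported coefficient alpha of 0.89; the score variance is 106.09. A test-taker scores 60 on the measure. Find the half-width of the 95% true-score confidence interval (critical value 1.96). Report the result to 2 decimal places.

SD = √106.09 = 10.30000
SEM = 10.30000 * √(1 − 0.89000) = 10.30000 * √0.11000 ≃ 10.30000 * 0.33166 ≃ 3.41612
Margin = 1.96 * 3.41612 ≃ 6.69560

6.70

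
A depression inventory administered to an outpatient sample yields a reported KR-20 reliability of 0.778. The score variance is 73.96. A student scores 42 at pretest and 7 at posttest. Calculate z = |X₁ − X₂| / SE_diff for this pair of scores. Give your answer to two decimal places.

SD = √73.96 ≈ 8.600
SEM = 8.600 * √(1 − 0.778) = 8.600 * √0.222 ≈ 8.600 * 0.471 ≈ 4.052
SE_diff = SEM * √2 ≈ 4.052 * 1.414 ≈ 5.730
z = 35 / 5.730 ≈ 6.108

6.11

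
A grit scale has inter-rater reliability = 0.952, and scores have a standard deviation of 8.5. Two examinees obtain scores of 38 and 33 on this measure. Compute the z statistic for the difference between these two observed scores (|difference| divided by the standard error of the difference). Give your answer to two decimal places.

1.90

SEM = 8.5000·√(1 − 0.9520) ≈ 1.8623
Standard error of the difference = 1.8623·√2 ≈ 2.6336
z = 5 / 2.6336 ≈ 1.8985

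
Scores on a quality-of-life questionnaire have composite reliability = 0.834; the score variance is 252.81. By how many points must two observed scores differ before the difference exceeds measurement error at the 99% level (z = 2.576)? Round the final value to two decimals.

SD = √252.81 = 15.9000
SEM = 15.9000 * √(1 − 0.8340) = 15.9000 * √0.1660 ≃ 15.9000 * 0.4074 ≃ 6.4782
SE_diff = √2 * SEM ≃ 9.1615
Smallest detectable difference = 2.576*9.1615 ≃ 23.6000

23.60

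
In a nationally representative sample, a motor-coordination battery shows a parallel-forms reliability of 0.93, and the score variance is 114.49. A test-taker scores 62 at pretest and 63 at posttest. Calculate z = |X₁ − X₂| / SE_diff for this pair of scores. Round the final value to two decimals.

σ = 114.49^(1/2) = 10.7000
SEM = 10.7000×√(1 − 0.9300) ≃ 2.8310
SE_diff = SEM × √2 ≃ 2.8310 × 1.4142 ≃ 4.0036
z = |62 − 63| / 4.0036 = 1 / 4.0036 ≃ 0.2498

0.25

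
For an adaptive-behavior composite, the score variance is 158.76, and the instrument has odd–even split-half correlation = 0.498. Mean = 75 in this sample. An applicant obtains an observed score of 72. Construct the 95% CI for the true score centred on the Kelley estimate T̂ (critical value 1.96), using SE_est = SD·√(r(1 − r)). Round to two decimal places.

[61.35, 84.66]

SD = √158.76 = 12.600
Spearman-Brown: r = 2(0.498) / (1 + 0.498) = 0.996 / 1.498 ≈ 0.665
T̂ = 0.665(72) + 0.335(75) ≈ 73.005
SE_est = 12.600×√(0.665×0.335) ≈ 5.948
CI = 73.005 ± 1.96 × 5.948 → [61.348, 84.663]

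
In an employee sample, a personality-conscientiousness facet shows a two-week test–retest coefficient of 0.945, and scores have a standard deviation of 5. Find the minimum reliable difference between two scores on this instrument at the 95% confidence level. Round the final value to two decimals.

The standard error of measurement is 5.0000*√(1 − 0.9450) ≈ 5.0000*0.2345 ≈ 1.1726.
SE_diff = SEM * √2 ≈ 1.1726 * 1.4142 ≈ 1.6583
Smallest detectable difference = 1.96*1.6583 ≈ 3.2503

3.25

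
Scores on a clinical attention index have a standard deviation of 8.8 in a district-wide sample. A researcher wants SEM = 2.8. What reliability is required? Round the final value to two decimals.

Required reliability = 1 − (SEM/SD)² = 1 − 0.101 ≈ 0.899

0.90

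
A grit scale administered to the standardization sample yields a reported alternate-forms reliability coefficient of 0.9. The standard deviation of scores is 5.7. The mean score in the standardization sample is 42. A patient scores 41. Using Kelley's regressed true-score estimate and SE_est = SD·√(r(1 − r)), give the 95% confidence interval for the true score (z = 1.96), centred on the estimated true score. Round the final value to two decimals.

[37.75, 44.45]

Estimated true score = 0.9000*41 + (1 − 0.9000)*42 ≈ 41.1000
SE_est = SD * √(r(1 − r)) = 5.7000 * √0.0900 ≈ 5.7000 * 0.3000 ≈ 1.7100
CI = 41.1000 ± 1.96 * 1.7100 → [37.7484, 44.4516]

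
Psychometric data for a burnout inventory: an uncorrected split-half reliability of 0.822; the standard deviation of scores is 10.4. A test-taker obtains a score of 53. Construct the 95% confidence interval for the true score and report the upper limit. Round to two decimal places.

Spearman-Brown: r = 2(0.822) / (1 + 0.822) = 1.644 / 1.822 ≃ 0.902
SEM = 10.400 × √(1 − 0.902) = 10.400 × √0.098 ≃ 10.400 × 0.313 ≃ 3.251
1.96 × SEM ≃ 6.371
Upper bound: 53 + 6.371 = 59.371

59.37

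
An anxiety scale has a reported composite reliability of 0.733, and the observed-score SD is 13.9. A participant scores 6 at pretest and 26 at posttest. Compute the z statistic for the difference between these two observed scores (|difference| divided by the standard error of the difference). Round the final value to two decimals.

The standard error of measurement is 13.900×√(1 − 0.733) ≈ 13.900×0.517 ≈ 7.182.
SE_diff = SEM × √2 ≈ 7.182 × 1.414 ≈ 10.157
z = 20 / 10.157 ≈ 1.969

1.97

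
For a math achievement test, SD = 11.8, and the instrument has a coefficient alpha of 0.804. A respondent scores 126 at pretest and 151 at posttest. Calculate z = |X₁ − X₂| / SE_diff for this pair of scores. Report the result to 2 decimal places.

3.38

SEM = 11.80000 · √(1 − 0.80400) = 11.80000 · √0.19600 ≈ 11.80000 · 0.44272 ≈ 5.22408
SE_diff = √2 · SEM ≈ 7.38797
z = 25 / 7.38797 ≈ 3.38388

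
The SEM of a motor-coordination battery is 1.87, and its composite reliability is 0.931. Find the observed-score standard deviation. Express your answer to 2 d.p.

7.12

SD = SEM / √(1 − r) = 1.87 / √0.0690 ≃ 1.87 / 0.2627 ≃ 7.1190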